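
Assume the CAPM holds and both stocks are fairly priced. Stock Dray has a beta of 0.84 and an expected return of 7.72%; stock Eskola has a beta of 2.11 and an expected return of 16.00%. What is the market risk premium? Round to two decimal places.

6.52%

Both satisfy E(R) = R_f + β·MRP, so the slope of the SML is
MRP = (16.00% − 7.72%) / (2.11 − 0.84) = 8.28% / 1.27 = 6.5197%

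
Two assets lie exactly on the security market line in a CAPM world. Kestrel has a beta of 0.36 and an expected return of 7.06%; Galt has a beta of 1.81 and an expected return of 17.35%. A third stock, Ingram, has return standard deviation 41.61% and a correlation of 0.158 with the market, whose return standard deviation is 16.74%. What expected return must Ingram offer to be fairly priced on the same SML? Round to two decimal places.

7.29%

MRP = (17.35% − 7.06%) / (1.81 − 0.36) = 7.0966%
R_f = 7.06% − 0.36 × 7.0966% = 4.5052%
β_Ingram = ρ·σ_i/σ_m = 0.158 × 41.61 / 16.74 = 0.3927
E(R_Ingram) = R_f + β × MRP = 4.5052% + 0.3927 × 7.0966% = 7.29%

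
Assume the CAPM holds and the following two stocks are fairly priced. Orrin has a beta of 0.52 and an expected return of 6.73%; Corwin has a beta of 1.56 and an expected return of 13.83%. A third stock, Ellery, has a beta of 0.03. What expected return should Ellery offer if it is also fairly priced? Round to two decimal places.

MRP (SML slope) = (13.83% − 6.73%) / (1.56 − 0.52) = 7.10% / 1.04 = 6.8269%
R_f (intercept) = 6.73% − 0.52 × 6.8269% = 3.1800%
E(R_Ellery) = R_f + β × MRP = 3.1800% + 0.03 × 6.8269% = 3.38%

3.38%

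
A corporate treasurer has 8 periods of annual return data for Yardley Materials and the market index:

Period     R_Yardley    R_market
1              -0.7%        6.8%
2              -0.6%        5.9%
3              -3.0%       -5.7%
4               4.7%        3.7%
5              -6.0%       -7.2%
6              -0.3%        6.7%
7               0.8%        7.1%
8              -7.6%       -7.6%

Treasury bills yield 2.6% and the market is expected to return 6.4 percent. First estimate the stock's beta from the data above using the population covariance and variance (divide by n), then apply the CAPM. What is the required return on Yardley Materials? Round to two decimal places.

4.33%

Mean R_i = (-0.7 − 0.6 − 3.0 + 4.7 − 6.0 − 0.3 + 0.8 − 7.6) / 8 = -1.5875%
Mean R_m = (6.8 + 5.9 − 5.7 + 3.7 − 7.2 + 6.7 + 7.1 − 7.6) / 8 = 1.2125%
Σ(R_i − R̄_i)(R_m − R̄_m) = 146.2188  ⇒  Cov = 146.2188 / 8 = 18.2774
Σ(R_m − R̄_m)² = 320.3688  ⇒  Var(R_m) = 320.3688 / 8 = 40.0461
β = Cov / Var(R_m) = 18.2774 / 40.0461 = 0.4564
MRP = 6.4% − 2.6% = 3.80%
E(R) = R_f + β × MRP = 2.6% + 0.4564 × 3.8% = 4.33%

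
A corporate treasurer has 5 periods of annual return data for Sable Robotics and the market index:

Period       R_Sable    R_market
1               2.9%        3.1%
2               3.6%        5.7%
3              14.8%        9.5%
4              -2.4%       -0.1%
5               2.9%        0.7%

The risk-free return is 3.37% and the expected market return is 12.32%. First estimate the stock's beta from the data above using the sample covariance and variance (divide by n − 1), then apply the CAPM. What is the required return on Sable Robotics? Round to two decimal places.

16.48%

Mean R_i = (2.9 + 3.6 + 14.8 − 2.4 + 2.9) / 5 = 4.3600%
Mean R_m = (3.1 + 5.7 + 9.5 − 0.1 + 0.7) / 5 = 3.7800%
Σ(R_i − R̄_i)(R_m − R̄_m) = 89.9760  ⇒  Cov = 89.9760 / 4 = 22.4940
Σ(R_m − R̄_m)² = 61.4080  ⇒  Var(R_m) = 61.4080 / 4 = 15.3520
β = Cov / Var(R_m) = 22.4940 / 15.3520 = 1.4652
MRP = 12.32% − 3.37% = 8.95%
E(R) = R_f + β × MRP = 3.37% + 1.4652 × 8.95% = 16.48%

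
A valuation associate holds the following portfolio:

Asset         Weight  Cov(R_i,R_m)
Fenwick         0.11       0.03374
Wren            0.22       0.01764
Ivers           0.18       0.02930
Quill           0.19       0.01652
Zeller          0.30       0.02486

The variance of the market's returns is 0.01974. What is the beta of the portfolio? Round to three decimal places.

β_Fenwick = 0.03374 / 0.01974 = 1.7092
β_Wren = 0.01764 / 0.01974 = 0.8936
β_Ivers = 0.02930 / 0.01974 = 1.4843
β_Quill = 0.01652 / 0.01974 = 0.8369
β_Zeller = 0.02486 / 0.01974 = 1.2594
β_P = Σ w_i β_i = 0.11×1.7092 + 0.22×0.8936 + 0.18×1.4843 + 0.19×0.8369 + 0.30×1.2594 = 1.1886

1.189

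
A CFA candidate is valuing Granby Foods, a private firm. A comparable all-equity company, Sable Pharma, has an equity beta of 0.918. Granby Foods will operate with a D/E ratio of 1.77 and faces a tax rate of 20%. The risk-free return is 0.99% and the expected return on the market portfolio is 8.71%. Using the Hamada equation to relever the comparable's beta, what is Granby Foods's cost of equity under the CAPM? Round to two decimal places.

18.11%

β_L = β_U × [1 + (1 − t)(D/E)] = 0.918 × [1 + (1 − 0.20) × 1.77]
    = 0.918 × [1 + 0.80 × 1.77] = 0.918 × 2.4160 = 2.2179
MRP = 8.71% − 0.99% = 7.72%
E(R) = R_f + β_L × MRP = 0.99% + 2.2179 × 7.72% = 18.11%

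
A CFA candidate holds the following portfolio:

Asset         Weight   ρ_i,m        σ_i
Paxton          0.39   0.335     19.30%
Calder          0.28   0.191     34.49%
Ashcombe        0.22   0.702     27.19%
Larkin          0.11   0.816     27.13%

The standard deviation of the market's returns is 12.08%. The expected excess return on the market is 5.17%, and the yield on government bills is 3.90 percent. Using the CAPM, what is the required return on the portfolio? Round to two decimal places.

8.61%

β_Paxton = 0.335 × 19.30% / 12.08% = 0.5352
β_Calder = 0.191 × 34.49% / 12.08% = 0.5453
β_Ashcombe = 0.702 × 27.19% / 12.08% = 1.5801
β_Larkin = 0.816 × 27.13% / 12.08% = 1.8326
β_P = Σ w_i β_i = 0.39×0.5352 + 0.28×0.5453 + 0.22×1.5801 + 0.11×1.8326 = 0.9106
E(R_P) = R_f + β_P × MRP = 3.90% + 0.9106 × 5.17% = 8.61%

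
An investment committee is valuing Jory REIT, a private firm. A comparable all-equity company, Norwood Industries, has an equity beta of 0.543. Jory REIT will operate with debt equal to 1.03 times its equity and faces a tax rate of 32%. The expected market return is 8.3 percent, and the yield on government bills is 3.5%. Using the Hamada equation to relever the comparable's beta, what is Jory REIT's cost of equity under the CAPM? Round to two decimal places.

β_L = β_U × [1 + (1 − t)(D/E)] = 0.543 × [1 + (1 − 0.32) × 1.03]
    = 0.543 × [1 + 0.68 × 1.03] = 0.543 × 1.7004 = 0.9233
MRP = 8.3% − 3.5% = 4.80%
E(R) = R_f + β_L × MRP = 3.5% + 0.9233 × 4.8% = 7.93%

7.93%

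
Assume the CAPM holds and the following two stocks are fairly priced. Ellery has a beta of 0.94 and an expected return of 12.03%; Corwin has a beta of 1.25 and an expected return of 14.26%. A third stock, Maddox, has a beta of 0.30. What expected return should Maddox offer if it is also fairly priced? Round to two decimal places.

7.43%

MRP (SML slope) = (14.26% − 12.03%) / (1.25 − 0.94) = 2.23% / 0.31 = 7.1935%
R_f (intercept) = 12.03% − 0.94 × 7.1935% = 5.2681%
E(R_Maddox) = R_f + β × MRP = 5.2681% + 0.30 × 7.1935% = 7.43%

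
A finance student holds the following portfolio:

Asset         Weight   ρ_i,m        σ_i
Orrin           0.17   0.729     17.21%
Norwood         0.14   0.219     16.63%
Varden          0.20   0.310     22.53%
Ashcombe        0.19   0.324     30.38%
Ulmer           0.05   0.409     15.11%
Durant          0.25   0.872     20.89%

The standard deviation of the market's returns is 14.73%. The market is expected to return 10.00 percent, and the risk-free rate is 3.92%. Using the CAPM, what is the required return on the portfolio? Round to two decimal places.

8.37%

β_Orrin = 0.729 × 17.21% / 14.73% = 0.8517
β_Norwood = 0.219 × 16.63% / 14.73% = 0.2472
β_Varden = 0.310 × 22.53% / 14.73% = 0.4742
β_Ashcombe = 0.324 × 30.38% / 14.73% = 0.6682
β_Ulmer = 0.409 × 15.11% / 14.73% = 0.4196
β_Durant = 0.872 × 20.89% / 14.73% = 1.2367
β_P = Σ w_i β_i = 0.17×0.8517 + 0.14×0.2472 + 0.20×0.4742 + 0.19×0.6682 + 0.05×0.4196 + 0.25×1.2367 = 0.7314
MRP = 10.00% − 3.92% = 6.08%
E(R_P) = R_f + β_P × MRP = 3.92% + 0.7314 × 6.08% = 8.37%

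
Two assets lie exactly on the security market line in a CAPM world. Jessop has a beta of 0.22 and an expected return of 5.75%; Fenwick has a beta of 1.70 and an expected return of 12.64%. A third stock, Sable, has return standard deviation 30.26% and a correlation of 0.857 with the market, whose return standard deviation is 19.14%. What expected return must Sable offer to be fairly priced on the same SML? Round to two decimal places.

11.03%

MRP = (12.64% − 5.75%) / (1.70 − 0.22) = 4.6554%
R_f = 5.75% − 0.22 × 4.6554% = 4.7258%
β_Sable = ρ·σ_i/σ_m = 0.857 × 30.26 / 19.14 = 1.3549
E(R_Sable) = R_f + β × MRP = 4.7258% + 1.3549 × 4.6554% = 11.03%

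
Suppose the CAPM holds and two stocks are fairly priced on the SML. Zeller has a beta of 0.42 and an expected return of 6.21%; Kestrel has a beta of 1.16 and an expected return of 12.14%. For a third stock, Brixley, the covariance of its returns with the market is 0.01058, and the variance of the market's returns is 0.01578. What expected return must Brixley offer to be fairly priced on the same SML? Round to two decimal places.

8.22%

MRP = (12.14% − 6.21%) / (1.16 − 0.42) = 8.0135%
R_f = 6.21% − 0.42 × 8.0135% = 2.8443%
β_Brixley = Cov / Var(R_m) = 0.01058 / 0.01578 = 0.6705
E(R_Brixley) = R_f + β × MRP = 2.8443% + 0.6705 × 8.0135% = 8.22%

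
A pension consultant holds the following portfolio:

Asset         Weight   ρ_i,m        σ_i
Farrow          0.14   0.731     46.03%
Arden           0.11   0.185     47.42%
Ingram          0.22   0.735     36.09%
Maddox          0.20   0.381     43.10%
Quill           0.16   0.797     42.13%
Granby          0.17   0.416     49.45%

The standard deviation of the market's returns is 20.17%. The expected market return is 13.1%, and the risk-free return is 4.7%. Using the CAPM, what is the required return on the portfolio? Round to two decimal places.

β_Farrow = 0.731 × 46.03% / 20.17% = 1.6682
β_Arden = 0.185 × 47.42% / 20.17% = 0.4349
β_Ingram = 0.735 × 36.09% / 20.17% = 1.3151
β_Maddox = 0.381 × 43.10% / 20.17% = 0.8141
β_Quill = 0.797 × 42.13% / 20.17% = 1.6647
β_Granby = 0.416 × 49.45% / 20.17% = 1.0199
β_P = Σ w_i β_i = 0.14×1.6682 + 0.11×0.4349 + 0.22×1.3151 + 0.20×0.8141 + 0.16×1.6647 + 0.17×1.0199 = 1.1733
MRP = 13.1% − 4.7% = 8.40%
E(R_P) = R_f + β_P × MRP = 4.7% + 1.1733 × 8.4% = 14.56%

14.56%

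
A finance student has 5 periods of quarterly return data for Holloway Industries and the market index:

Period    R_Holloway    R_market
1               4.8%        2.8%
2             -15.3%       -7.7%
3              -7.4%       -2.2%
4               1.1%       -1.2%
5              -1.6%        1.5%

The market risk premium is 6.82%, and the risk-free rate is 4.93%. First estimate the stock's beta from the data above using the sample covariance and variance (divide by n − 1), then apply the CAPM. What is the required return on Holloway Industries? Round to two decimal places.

Mean R_i = (4.8 − 15.3 − 7.4 + 1.1 − 1.6) / 5 = -3.6800%
Mean R_m = (2.8 − 7.7 − 2.2 − 1.2 + 1.5) / 5 = -1.3600%
Σ(R_i − R̄_i)(R_m − R̄_m) = 118.7860  ⇒  Cov = 118.7860 / 4 = 29.6965
Σ(R_m − R̄_m)² = 66.4120  ⇒  Var(R_m) = 66.4120 / 4 = 16.6030
β = Cov / Var(R_m) = 29.6965 / 16.6030 = 1.7886
E(R) = R_f + β × MRP = 4.93% + 1.7886 × 6.82% = 17.13%

17.13%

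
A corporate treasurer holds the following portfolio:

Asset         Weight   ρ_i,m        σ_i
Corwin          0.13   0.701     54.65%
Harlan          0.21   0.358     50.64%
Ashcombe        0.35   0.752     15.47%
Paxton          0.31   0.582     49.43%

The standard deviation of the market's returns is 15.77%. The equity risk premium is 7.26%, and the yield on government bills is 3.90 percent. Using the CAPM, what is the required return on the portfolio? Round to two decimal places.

β_Corwin = 0.701 × 54.65% / 15.77% = 2.4293
β_Harlan = 0.358 × 50.64% / 15.77% = 1.1496
β_Ashcombe = 0.752 × 15.47% / 15.77% = 0.7377
β_Paxton = 0.582 × 49.43% / 15.77% = 1.8242
β_P = Σ w_i β_i = 0.13×2.4293 + 0.21×1.1496 + 0.35×0.7377 + 0.31×1.8242 = 1.3809
E(R_P) = R_f + β_P × MRP = 3.90% + 1.3809 × 7.26% = 13.93%

13.93%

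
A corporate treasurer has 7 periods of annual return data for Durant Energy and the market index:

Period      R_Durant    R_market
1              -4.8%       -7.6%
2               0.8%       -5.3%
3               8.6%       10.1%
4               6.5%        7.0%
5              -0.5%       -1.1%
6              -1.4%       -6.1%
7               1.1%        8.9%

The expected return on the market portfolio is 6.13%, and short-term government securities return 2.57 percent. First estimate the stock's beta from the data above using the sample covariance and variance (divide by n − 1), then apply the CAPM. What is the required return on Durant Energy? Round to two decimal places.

Mean R_i = (-4.8 + 0.8 + 8.6 + 6.5 − 0.5 − 1.4 + 1.1) / 7 = 1.4714%
Mean R_m = (-7.6 − 5.3 + 10.1 + 7.0 − 1.1 − 6.1 + 8.9) / 7 = 0.8429%
Σ(R_i − R̄_i)(R_m − R̄_m) = 174.7986  ⇒  Cov = 174.7986 / 6 = 29.1331
Σ(R_m − R̄_m)² = 349.5171  ⇒  Var(R_m) = 349.5171 / 6 = 58.2529
β = Cov / Var(R_m) = 29.1331 / 58.2529 = 0.5001
MRP = 6.13% − 2.57% = 3.56%
E(R) = R_f + β × MRP = 2.57% + 0.5001 × 3.56% = 4.35%

4.35%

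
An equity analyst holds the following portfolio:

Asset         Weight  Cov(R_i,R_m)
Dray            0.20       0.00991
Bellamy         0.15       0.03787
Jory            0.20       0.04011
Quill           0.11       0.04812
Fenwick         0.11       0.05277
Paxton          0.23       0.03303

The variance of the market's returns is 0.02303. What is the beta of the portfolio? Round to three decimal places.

1.493

β_Dray = 0.00991 / 0.02303 = 0.4303
β_Bellamy = 0.03787 / 0.02303 = 1.6444
β_Jory = 0.04011 / 0.02303 = 1.7416
β_Quill = 0.04812 / 0.02303 = 2.0894
β_Fenwick = 0.05277 / 0.02303 = 2.2914
β_Paxton = 0.03303 / 0.02303 = 1.4342
β_P = Σ w_i β_i = 0.20×0.4303 + 0.15×1.6444 + 0.20×1.7416 + 0.11×2.0894 + 0.11×2.2914 + 0.23×1.4342 = 1.4928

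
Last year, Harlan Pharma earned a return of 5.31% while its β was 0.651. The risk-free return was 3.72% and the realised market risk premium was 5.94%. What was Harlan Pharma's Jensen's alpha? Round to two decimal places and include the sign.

CAPM benchmark = R_f + β(R_m − R_f) = 3.72% + 0.651 × 5.94% = 7.58694%
α = actual − benchmark = 5.31% − 7.58694% = -2.28%

-2.28%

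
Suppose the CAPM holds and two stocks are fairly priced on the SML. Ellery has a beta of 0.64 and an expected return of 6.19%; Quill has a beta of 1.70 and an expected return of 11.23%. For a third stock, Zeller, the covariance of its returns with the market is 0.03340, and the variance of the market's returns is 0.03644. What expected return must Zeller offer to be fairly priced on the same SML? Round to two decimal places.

7.51%

MRP = (11.23% − 6.19%) / (1.70 − 0.64) = 4.7547%
R_f = 6.19% − 0.64 × 4.7547% = 3.1470%
β_Zeller = Cov / Var(R_m) = 0.03340 / 0.03644 = 0.9166
E(R_Zeller) = R_f + β × MRP = 3.1470% + 0.9166 × 4.7547% = 7.51%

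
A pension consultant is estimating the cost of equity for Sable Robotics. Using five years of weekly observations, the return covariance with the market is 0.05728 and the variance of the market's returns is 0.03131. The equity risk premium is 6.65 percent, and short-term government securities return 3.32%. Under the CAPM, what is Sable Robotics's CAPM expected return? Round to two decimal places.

β = Cov(R_i, R_m) / Var(R_m) = 0.05728 / 0.03131 = 1.8294
E(R) = R_f + β × MRP = 3.32% + 1.8294 × 6.65% = 15.49%

15.49%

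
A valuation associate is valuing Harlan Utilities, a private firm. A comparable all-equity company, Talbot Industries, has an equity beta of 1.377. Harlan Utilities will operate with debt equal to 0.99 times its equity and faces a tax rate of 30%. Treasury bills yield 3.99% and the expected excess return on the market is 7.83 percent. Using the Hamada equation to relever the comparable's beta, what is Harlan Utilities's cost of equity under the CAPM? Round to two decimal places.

22.24%

β_L = β_U × [1 + (1 − t)(D/E)] = 1.377 × [1 + (1 − 0.30) × 0.99]
    = 1.377 × [1 + 0.70 × 0.99] = 1.377 × 1.6930 = 2.3313
E(R) = R_f + β_L × MRP = 3.99% + 2.3313 × 7.83% = 22.24%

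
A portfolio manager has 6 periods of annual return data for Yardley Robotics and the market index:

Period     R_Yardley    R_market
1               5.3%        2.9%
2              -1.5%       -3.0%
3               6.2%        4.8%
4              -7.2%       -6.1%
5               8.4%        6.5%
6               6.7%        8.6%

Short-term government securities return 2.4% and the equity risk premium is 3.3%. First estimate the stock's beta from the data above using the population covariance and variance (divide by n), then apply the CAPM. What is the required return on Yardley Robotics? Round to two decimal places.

5.75%

Mean R_i = (5.3 − 1.5 + 6.2 − 7.2 + 8.4 + 6.7) / 6 = 2.9833%
Mean R_m = (2.9 − 3.0 + 4.8 − 6.1 + 6.5 + 8.6) / 6 = 2.2833%
Σ(R_i − R̄_i)(R_m − R̄_m) = 164.8983  ⇒  Cov = 164.8983 / 6 = 27.4831
Σ(R_m − R̄_m)² = 162.5883  ⇒  Var(R_m) = 162.5883 / 6 = 27.0981
β = Cov / Var(R_m) = 27.4831 / 27.0981 = 1.0142
E(R) = R_f + β × MRP = 2.4% + 1.0142 × 3.3% = 5.75%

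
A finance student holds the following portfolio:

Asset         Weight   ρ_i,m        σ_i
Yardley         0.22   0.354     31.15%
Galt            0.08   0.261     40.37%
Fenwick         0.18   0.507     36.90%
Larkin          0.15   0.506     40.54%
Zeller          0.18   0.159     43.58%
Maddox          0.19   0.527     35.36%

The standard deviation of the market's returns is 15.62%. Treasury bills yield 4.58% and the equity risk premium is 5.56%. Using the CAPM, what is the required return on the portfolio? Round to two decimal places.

9.74%

β_Yardley = 0.354 × 31.15% / 15.62% = 0.7060
β_Galt = 0.261 × 40.37% / 15.62% = 0.6746
β_Fenwick = 0.507 × 36.90% / 15.62% = 1.1977
β_Larkin = 0.506 × 40.54% / 15.62% = 1.3133
β_Zeller = 0.159 × 43.58% / 15.62% = 0.4436
β_Maddox = 0.527 × 35.36% / 15.62% = 1.1930
β_P = Σ w_i β_i = 0.22×0.7060 + 0.08×0.6746 + 0.18×1.1977 + 0.15×1.3133 + 0.18×0.4436 + 0.19×1.1930 = 0.9284
E(R_P) = R_f + β_P × MRP = 4.58% + 0.9284 × 5.56% = 9.74%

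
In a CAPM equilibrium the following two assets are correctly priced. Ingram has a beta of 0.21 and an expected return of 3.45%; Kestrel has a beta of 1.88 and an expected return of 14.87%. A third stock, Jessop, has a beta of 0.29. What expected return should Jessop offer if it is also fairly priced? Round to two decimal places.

MRP (SML slope) = (14.87% − 3.45%) / (1.88 − 0.21) = 11.42% / 1.67 = 6.8383%
R_f (intercept) = 3.45% − 0.21 × 6.8383% = 2.0140%
E(R_Jessop) = R_f + β × MRP = 2.0140% + 0.29 × 6.8383% = 4.00%

4.00%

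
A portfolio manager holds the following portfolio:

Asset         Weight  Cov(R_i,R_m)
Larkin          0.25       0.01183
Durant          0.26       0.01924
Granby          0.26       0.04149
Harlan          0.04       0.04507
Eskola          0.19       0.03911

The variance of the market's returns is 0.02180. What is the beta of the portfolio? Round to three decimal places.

1.284

β_Larkin = 0.01183 / 0.02180 = 0.5427
β_Durant = 0.01924 / 0.02180 = 0.8826
β_Granby = 0.04149 / 0.02180 = 1.9032
β_Harlan = 0.04507 / 0.02180 = 2.0674
β_Eskola = 0.03911 / 0.02180 = 1.7940
β_P = Σ w_i β_i = 0.25×0.5427 + 0.26×0.8826 + 0.26×1.9032 + 0.04×2.0674 + 0.19×1.7940 = 1.2835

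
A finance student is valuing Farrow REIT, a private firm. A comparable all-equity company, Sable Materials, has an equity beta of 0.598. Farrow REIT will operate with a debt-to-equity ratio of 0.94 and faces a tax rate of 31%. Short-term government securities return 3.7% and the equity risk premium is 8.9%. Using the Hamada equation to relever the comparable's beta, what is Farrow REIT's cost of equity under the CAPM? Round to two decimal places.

12.47%

β_L = β_U × [1 + (1 − t)(D/E)] = 0.598 × [1 + (1 − 0.31) × 0.94]
    = 0.598 × [1 + 0.69 × 0.94] = 0.598 × 1.6486 = 0.9859
E(R) = R_f + β_L × MRP = 3.7% + 0.9859 × 8.9% = 12.47%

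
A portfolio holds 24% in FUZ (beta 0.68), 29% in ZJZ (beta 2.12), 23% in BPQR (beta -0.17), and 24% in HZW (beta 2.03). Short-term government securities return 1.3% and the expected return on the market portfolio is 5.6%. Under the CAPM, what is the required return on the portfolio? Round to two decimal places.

6.57%

β_P = Σ w_i β_i = 0.24×0.68 + 0.29×2.12 + 0.23×-0.17 + 0.24×2.03 = 1.2261
MRP = 5.6% − 1.3% = 4.30%
E(R_P) = R_f + β_P × MRP = 1.3% + 1.2261 × 4.3% = 6.57%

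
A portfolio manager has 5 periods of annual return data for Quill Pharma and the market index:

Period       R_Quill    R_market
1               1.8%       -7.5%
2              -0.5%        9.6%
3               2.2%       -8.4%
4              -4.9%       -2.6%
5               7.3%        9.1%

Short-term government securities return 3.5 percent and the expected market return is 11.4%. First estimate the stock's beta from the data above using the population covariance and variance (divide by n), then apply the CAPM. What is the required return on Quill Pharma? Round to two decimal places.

4.58%

Mean R_i = (1.8 − 0.5 + 2.2 − 4.9 + 7.3) / 5 = 1.1800%
Mean R_m = (-7.5 + 9.6 − 8.4 − 2.6 + 9.1) / 5 = 0.0400%
Σ(R_i − R̄_i)(R_m − R̄_m) = 42.1540  ⇒  Cov = 42.1540 / 5 = 8.4308
Σ(R_m − R̄_m)² = 308.5320  ⇒  Var(R_m) = 308.5320 / 5 = 61.7064
β = Cov / Var(R_m) = 8.4308 / 61.7064 = 0.1366
MRP = 11.4% − 3.5% = 7.90%
E(R) = R_f + β × MRP = 3.5% + 0.1366 × 7.9% = 4.58%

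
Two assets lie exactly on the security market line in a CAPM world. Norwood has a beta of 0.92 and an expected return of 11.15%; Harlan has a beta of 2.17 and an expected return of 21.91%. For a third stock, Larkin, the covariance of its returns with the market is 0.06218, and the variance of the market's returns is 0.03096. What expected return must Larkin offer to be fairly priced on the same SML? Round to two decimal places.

MRP = (21.91% − 11.15%) / (2.17 − 0.92) = 8.6080%
R_f = 11.15% − 0.92 × 8.6080% = 3.2306%
β_Larkin = Cov / Var(R_m) = 0.06218 / 0.03096 = 2.0084
E(R_Larkin) = R_f + β × MRP = 3.2306% + 2.0084 × 8.6080% = 20.52%

20.52%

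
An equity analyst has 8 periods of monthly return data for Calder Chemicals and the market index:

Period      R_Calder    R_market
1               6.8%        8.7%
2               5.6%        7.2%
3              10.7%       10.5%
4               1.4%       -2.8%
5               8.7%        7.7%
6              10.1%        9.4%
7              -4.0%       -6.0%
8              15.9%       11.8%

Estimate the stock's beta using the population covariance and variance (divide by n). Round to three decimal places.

0.874

Mean R_i = (6.8 + 5.6 + 10.7 + 1.4 + 8.7 + 10.1 − 4.0 + 15.9) / 8 = 6.9000%
Mean R_m = (8.7 + 7.2 + 10.5 − 2.8 + 7.7 + 9.4 − 6.0 + 11.8) / 8 = 5.8125%
Σ(R_i − R̄_i)(R_m − R̄_m) = 260.6100  ⇒  Cov = 260.6100 / 8 = 32.5763
Σ(R_m − R̄_m)² = 298.2288  ⇒  Var(R_m) = 298.2288 / 8 = 37.2786
β = Cov / Var(R_m) = 32.5763 / 37.2786 = 0.8739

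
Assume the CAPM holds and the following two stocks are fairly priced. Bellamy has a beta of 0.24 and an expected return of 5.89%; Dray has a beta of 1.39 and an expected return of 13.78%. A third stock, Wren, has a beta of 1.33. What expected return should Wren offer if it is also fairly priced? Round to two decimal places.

MRP (SML slope) = (13.78% − 5.89%) / (1.39 − 0.24) = 7.89% / 1.15 = 6.8609%
R_f (intercept) = 5.89% − 0.24 × 6.8609% = 4.2434%
E(R_Wren) = R_f + β × MRP = 4.2434% + 1.33 × 6.8609% = 13.37%

13.37%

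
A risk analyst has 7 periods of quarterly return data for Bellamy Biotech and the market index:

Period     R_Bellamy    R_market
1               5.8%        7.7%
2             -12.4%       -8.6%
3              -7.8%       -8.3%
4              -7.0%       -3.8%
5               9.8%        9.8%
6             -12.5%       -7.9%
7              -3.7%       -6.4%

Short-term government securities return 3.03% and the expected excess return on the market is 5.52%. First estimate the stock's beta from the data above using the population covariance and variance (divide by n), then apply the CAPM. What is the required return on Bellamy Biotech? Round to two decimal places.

Mean R_i = (5.8 − 12.4 − 7.8 − 7.0 + 9.8 − 12.5 − 3.7) / 7 = -3.9714%
Mean R_m = (7.7 − 8.6 − 8.3 − 3.8 + 9.8 − 7.9 − 6.4) / 7 = -2.5000%
Σ(R_i − R̄_i)(R_m − R̄_m) = 391.6100  ⇒  Cov = 391.6100 / 7 = 55.9443
Σ(R_m − R̄_m)² = 372.2400  ⇒  Var(R_m) = 372.2400 / 7 = 53.1771
β = Cov / Var(R_m) = 55.9443 / 53.1771 = 1.0520
E(R) = R_f + β × MRP = 3.03% + 1.0520 × 5.52% = 8.84%

8.84%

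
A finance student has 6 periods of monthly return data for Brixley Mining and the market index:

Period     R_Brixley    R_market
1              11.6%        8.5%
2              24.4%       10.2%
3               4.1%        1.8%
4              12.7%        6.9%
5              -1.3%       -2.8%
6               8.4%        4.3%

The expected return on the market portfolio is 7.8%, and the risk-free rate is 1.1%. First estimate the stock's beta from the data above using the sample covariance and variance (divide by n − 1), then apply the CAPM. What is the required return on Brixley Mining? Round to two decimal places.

Mean R_i = (11.6 + 24.4 + 4.1 + 12.7 − 1.3 + 8.4) / 6 = 9.9833%
Mean R_m = (8.5 + 10.2 + 1.8 + 6.9 − 2.8 + 4.3) / 6 = 4.8167%
Σ(R_i − R̄_i)(R_m − R̄_m) = 193.7317  ⇒  Cov = 193.7317 / 5 = 38.7463
Σ(R_m − R̄_m)² = 114.2683  ⇒  Var(R_m) = 114.2683 / 5 = 22.8537
β = Cov / Var(R_m) = 38.7463 / 22.8537 = 1.6954
MRP = 7.8% − 1.1% = 6.70%
E(R) = R_f + β × MRP = 1.1% + 1.6954 × 6.7% = 12.46%

12.46%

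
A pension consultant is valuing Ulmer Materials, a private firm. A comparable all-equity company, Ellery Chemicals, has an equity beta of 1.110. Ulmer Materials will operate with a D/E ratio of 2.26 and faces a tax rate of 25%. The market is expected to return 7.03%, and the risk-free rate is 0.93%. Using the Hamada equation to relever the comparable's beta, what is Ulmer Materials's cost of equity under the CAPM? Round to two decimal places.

β_L = β_U × [1 + (1 − t)(D/E)] = 1.110 × [1 + (1 − 0.25) × 2.26]
    = 1.110 × [1 + 0.75 × 2.26] = 1.110 × 2.6950 = 2.9915
MRP = 7.03% − 0.93% = 6.10%
E(R) = R_f + β_L × MRP = 0.93% + 2.9915 × 6.10% = 19.18%

19.18%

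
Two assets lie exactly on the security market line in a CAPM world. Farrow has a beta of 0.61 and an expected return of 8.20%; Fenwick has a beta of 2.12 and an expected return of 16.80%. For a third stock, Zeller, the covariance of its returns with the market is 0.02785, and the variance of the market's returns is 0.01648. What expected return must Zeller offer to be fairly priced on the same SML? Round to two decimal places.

14.35%

MRP = (16.80% − 8.20%) / (2.12 − 0.61) = 5.6954%
R_f = 8.20% − 0.61 × 5.6954% = 4.7258%
β_Zeller = Cov / Var(R_m) = 0.02785 / 0.01648 = 1.6899
E(R_Zeller) = R_f + β × MRP = 4.7258% + 1.6899 × 5.6954% = 14.35%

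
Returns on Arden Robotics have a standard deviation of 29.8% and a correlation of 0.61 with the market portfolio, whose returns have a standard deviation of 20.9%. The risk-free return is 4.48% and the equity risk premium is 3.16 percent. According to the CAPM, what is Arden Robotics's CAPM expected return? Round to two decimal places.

7.23%

β = ρ × σ_i / σ_m = 0.61 × 29.8% / 20.9% = 0.8698
E(R) = 4.48% + 0.8698 × 3.16% = 7.23%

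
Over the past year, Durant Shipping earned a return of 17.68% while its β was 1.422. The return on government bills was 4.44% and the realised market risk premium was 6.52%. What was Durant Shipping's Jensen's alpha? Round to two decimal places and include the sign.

CAPM benchmark = R_f + β(R_m − R_f) = 4.44% + 1.422 × 6.52% = 13.71144%
α = actual − benchmark = 17.68% − 13.71144% = +3.97%

+3.97%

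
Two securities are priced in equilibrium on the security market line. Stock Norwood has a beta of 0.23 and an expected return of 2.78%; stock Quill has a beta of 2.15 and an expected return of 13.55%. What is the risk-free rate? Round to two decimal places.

Both satisfy E(R) = R_f + β·MRP, so the slope of the SML is
MRP = (13.55% − 2.78%) / (2.15 − 0.23) = 10.77% / 1.92 = 5.6094%
R_f = E(R_Norwood) − β_Norwood·MRP = 2.78% − 0.23 × 5.6094% = 1.4898%

1.49%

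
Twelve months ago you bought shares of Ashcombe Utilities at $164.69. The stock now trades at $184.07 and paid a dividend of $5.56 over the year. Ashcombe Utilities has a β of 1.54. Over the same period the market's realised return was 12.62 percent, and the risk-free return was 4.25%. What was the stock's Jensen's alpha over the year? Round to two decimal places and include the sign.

Realised HPR = (P1 + D1 − P0) / P0 = (184.07 + 5.56 − 164.69) / 164.69 = 24.94 / 164.69 = 15.1436%
MRP = 12.62% − 4.25% = 8.37%
CAPM required = R_f + β·MRP = 4.25% + 1.54 × 8.37% = 17.1398%
α = realised − required = 15.1436% − 17.1398% = -2.00%

-2.00%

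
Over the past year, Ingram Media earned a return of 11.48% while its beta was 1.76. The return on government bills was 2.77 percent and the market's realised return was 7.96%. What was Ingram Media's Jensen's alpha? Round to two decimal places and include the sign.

-0.42%

Market excess return = 7.96% − 2.77% = 5.19%
CAPM benchmark = R_f + β(R_m − R_f) = 2.77% + 1.76 × 5.19% = 11.9044%
α = actual − benchmark = 11.48% − 11.9044% = -0.42%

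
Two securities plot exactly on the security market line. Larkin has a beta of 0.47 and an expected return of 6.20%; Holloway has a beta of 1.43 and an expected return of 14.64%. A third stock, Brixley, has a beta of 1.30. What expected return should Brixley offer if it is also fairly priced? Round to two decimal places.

13.50%

MRP (SML slope) = (14.64% − 6.20%) / (1.43 − 0.47) = 8.44% / 0.96 = 8.7917%
R_f (intercept) = 6.20% − 0.47 × 8.7917% = 2.0679%
E(R_Brixley) = R_f + β × MRP = 2.0679% + 1.30 × 8.7917% = 13.50%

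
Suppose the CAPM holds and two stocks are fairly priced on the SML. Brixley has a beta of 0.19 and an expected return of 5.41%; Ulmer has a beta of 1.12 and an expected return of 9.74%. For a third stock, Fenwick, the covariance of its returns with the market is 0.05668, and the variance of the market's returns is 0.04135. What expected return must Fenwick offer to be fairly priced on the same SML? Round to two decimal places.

MRP = (9.74% − 5.41%) / (1.12 − 0.19) = 4.6559%
R_f = 5.41% − 0.19 × 4.6559% = 4.5254%
β_Fenwick = Cov / Var(R_m) = 0.05668 / 0.04135 = 1.3707
E(R_Fenwick) = R_f + β × MRP = 4.5254% + 1.3707 × 4.6559% = 10.91%

10.91%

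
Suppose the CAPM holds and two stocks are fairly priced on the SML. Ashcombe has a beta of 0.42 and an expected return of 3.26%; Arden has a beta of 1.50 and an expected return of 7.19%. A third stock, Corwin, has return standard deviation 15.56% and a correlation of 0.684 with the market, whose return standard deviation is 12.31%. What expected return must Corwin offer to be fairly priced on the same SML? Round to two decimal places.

MRP = (7.19% − 3.26%) / (1.50 − 0.42) = 3.6389%
R_f = 3.26% − 0.42 × 3.6389% = 1.7317%
β_Corwin = ρ·σ_i/σ_m = 0.684 × 15.56 / 12.31 = 0.8646
E(R_Corwin) = R_f + β × MRP = 1.7317% + 0.8646 × 3.6389% = 4.88%

4.88%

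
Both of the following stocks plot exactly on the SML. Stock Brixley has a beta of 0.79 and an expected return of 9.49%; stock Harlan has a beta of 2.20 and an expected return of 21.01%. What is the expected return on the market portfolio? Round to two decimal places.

11.21%

Both satisfy E(R) = R_f + β·MRP, so the slope of the SML is
MRP = (21.01% − 9.49%) / (2.20 − 0.79) = 11.52% / 1.41 = 8.1702%
R_f = E(R_Brixley) − β_Brixley·MRP = 9.49% − 0.79 × 8.1702% = 3.0355%
E(R_m) = R_f + MRP = 3.0355% + 8.1702% = 11.21%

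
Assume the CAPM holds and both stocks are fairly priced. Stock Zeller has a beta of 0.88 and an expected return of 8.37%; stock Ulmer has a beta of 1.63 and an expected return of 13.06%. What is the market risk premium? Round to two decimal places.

Both satisfy E(R) = R_f + β·MRP, so the slope of the SML is
MRP = (13.06% − 8.37%) / (1.63 − 0.88) = 4.69% / 0.75 = 6.2533%

6.25%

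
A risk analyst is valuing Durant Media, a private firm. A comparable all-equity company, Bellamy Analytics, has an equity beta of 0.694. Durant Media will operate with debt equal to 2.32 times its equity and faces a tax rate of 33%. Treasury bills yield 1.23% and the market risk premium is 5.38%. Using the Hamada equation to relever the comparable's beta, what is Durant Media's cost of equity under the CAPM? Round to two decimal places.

β_L = β_U × [1 + (1 − t)(D/E)] = 0.694 × [1 + (1 − 0.33) × 2.32]
    = 0.694 × [1 + 0.67 × 2.32] = 0.694 × 2.5544 = 1.7728
E(R) = R_f + β_L × MRP = 1.23% + 1.7728 × 5.38% = 10.77%

10.77%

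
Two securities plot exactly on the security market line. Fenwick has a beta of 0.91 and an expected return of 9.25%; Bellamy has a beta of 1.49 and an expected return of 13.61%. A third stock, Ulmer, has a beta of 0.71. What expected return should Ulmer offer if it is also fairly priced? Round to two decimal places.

MRP (SML slope) = (13.61% − 9.25%) / (1.49 − 0.91) = 4.36% / 0.58 = 7.5172%
R_f (intercept) = 9.25% − 0.91 × 7.5172% = 2.4093%
E(R_Ulmer) = R_f + β × MRP = 2.4093% + 0.71 × 7.5172% = 7.75%

7.75%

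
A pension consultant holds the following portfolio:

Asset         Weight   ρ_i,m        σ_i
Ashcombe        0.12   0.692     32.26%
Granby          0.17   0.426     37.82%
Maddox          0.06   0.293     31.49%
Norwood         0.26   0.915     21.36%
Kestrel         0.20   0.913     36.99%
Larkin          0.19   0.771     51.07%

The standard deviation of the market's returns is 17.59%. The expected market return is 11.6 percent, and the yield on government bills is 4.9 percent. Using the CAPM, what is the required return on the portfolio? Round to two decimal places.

14.53%

β_Ashcombe = 0.692 × 32.26% / 17.59% = 1.2691
β_Granby = 0.426 × 37.82% / 17.59% = 0.9159
β_Maddox = 0.293 × 31.49% / 17.59% = 0.5245
β_Norwood = 0.915 × 21.36% / 17.59% = 1.1111
β_Kestrel = 0.913 × 36.99% / 17.59% = 1.9199
β_Larkin = 0.771 × 51.07% / 17.59% = 2.2385
β_P = Σ w_i β_i = 0.12×1.2691 + 0.17×0.9159 + 0.06×0.5245 + 0.26×1.1111 + 0.20×1.9199 + 0.19×2.2385 = 1.4376
MRP = 11.6% − 4.9% = 6.70%
E(R_P) = R_f + β_P × MRP = 4.9% + 1.4376 × 6.7% = 14.53%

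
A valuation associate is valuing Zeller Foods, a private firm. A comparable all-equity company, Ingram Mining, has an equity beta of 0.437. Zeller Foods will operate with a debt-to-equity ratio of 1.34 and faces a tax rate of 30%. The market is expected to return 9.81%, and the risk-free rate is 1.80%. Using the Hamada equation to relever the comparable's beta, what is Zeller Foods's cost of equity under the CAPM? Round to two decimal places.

8.58%

β_L = β_U × [1 + (1 − t)(D/E)] = 0.437 × [1 + (1 − 0.30) × 1.34]
    = 0.437 × [1 + 0.70 × 1.34] = 0.437 × 1.9380 = 0.8469
MRP = 9.81% − 1.80% = 8.01%
E(R) = R_f + β_L × MRP = 1.80% + 0.8469 × 8.01% = 8.58%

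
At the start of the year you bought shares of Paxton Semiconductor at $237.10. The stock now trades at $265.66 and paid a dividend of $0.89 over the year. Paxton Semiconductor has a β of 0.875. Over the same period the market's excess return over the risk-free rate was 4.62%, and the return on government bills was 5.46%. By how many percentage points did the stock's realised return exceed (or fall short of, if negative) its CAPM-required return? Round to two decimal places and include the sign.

Realised HPR = (P1 + D1 − P0) / P0 = (265.66 + 0.89 − 237.10) / 237.10 = 29.45 / 237.10 = 12.4209%
CAPM required = R_f + β·MRP = 5.46% + 0.875 × 4.62% = 9.50250%
α = realised − required = 12.4209% − 9.50250% = +2.92%

+2.92%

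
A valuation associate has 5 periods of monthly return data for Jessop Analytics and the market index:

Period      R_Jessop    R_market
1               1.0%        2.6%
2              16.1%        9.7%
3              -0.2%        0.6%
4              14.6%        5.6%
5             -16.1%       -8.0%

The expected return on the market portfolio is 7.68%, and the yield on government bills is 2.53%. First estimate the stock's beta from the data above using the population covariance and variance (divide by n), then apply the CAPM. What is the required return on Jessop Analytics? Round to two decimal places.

12.47%

Mean R_i = (1.0 + 16.1 − 0.2 + 14.6 − 16.1) / 5 = 3.0800%
Mean R_m = (2.6 + 9.7 + 0.6 + 5.6 − 8.0) / 5 = 2.1000%
Σ(R_i − R̄_i)(R_m − R̄_m) = 336.8700  ⇒  Cov = 336.8700 / 5 = 67.3740
Σ(R_m − R̄_m)² = 174.5200  ⇒  Var(R_m) = 174.5200 / 5 = 34.9040
β = Cov / Var(R_m) = 67.3740 / 34.9040 = 1.9303
MRP = 7.68% − 2.53% = 5.15%
E(R) = R_f + β × MRP = 2.53% + 1.9303 × 5.15% = 12.47%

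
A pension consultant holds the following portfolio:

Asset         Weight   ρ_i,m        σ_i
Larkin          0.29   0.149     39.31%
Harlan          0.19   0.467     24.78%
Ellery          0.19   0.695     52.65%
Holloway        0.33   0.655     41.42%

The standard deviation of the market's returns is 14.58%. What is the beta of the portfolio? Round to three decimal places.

1.358

β_Larkin = 0.149 × 39.31% / 14.58% = 0.4017
β_Harlan = 0.467 × 24.78% / 14.58% = 0.7937
β_Ellery = 0.695 × 52.65% / 14.58% = 2.5097
β_Holloway = 0.655 × 41.42% / 14.58% = 1.8608
β_P = Σ w_i β_i = 0.29×0.4017 + 0.19×0.7937 + 0.19×2.5097 + 0.33×1.8608 = 1.3582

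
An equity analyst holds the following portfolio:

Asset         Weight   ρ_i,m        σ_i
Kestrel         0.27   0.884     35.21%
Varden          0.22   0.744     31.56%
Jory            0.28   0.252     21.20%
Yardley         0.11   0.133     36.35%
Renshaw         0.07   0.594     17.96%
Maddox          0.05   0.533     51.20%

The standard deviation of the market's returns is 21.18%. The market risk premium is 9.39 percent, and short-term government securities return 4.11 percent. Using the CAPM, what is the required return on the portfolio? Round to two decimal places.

11.96%

β_Kestrel = 0.884 × 35.21% / 21.18% = 1.4696
β_Varden = 0.744 × 31.56% / 21.18% = 1.1086
β_Jory = 0.252 × 21.20% / 21.18% = 0.2522
β_Yardley = 0.133 × 36.35% / 21.18% = 0.2283
β_Renshaw = 0.594 × 17.96% / 21.18% = 0.5037
β_Maddox = 0.533 × 51.20% / 21.18% = 1.2885
β_P = Σ w_i β_i = 0.27×1.4696 + 0.22×1.1086 + 0.28×0.2522 + 0.11×0.2283 + 0.07×0.5037 + 0.05×1.2885 = 0.8361
E(R_P) = R_f + β_P × MRP = 4.11% + 0.8361 × 9.39% = 11.96%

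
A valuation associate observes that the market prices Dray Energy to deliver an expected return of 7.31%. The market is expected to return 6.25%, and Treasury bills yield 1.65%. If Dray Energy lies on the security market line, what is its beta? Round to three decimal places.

1.230

MRP = 6.25% − 1.65% = 4.60%
β = (E(R) − R_f) / MRP = (7.31% − 1.65%) / 4.60% = 5.66% / 4.60% = 1.230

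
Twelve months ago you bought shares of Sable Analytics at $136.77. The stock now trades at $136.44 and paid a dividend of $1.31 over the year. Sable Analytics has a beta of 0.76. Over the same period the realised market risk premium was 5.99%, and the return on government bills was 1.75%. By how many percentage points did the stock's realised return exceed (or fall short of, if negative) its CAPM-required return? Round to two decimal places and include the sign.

Realised HPR = (P1 + D1 − P0) / P0 = (136.44 + 1.31 − 136.77) / 136.77 = 0.98 / 136.77 = 0.7165%
CAPM required = R_f + β·MRP = 1.75% + 0.76 × 5.99% = 6.3024%
α = realised − required = 0.7165% − 6.3024% = -5.59%

-5.59%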